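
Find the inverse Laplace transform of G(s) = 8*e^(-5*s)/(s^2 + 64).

The factor e^(-5s) signals a time shift by c = 5 (second shifting theorem).
L{sin(8t)} = 8/(s^2 + 64), so L^-1{8/(s^2 + 64)} = sin(8*t).
Hence the inverse is u(t - 5) times that function evaluated at t - 5.

Heaviside(t - 5)*(sin(8*t - 40))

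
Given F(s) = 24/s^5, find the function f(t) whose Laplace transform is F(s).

Since L{t^4} = 4!/s^5 = 24/s^5, the inverse is t^4.

f(t) = t^4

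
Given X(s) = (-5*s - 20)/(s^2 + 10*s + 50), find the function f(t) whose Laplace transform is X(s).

Complete the square in the denominator: s^2 + 10*s + 50 = (s + 5)^2 + 5^2.
Split the numerator to match: -5*s - 20 = -5·(s + 5) + 1·5.
Invert each term: -5·(s + 5)/((s + 5)^2 + 25) ↔ -5e^(-5t)cos(5t); 1·5/((s + 5)^2 + 25) ↔ e^(-5t)sin(5t).

f(t) = exp(-5*t)*sin(5*t) - 5*exp(-5*t)*cos(5*t)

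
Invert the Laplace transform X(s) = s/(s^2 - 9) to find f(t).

Since L{cosh(3t)} = s/(s^2 - 9), the inverse is cosh(3*t).

f(t) = cosh(3*t)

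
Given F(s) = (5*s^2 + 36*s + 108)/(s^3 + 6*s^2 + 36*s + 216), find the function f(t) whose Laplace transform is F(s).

f(t) = 2*sin(6*t) + 4*cos(6*t) + exp(-6*t)

Factor the denominator: s^3 + 6*s^2 + 36*s + 216 = (s + 6)*(s^2 + 36).
Partial fraction decomposition gives [1/(s + 6)] + [4*s/(s^2 + 36)] + [12/(s^2 + 36)].
Invert each term: 1/(s + 6) ↔ e^(-6t); 4·s/(s^2 + 36) ↔ 4cos(6t); 2·6/(s^2 + 36) ↔ 2sin(6t).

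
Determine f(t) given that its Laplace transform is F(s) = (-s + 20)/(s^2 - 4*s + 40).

f(t) = 3*exp(2*t)*sin(6*t) - exp(2*t)*cos(6*t)

Complete the square in the denominator: s^2 - 4*s + 40 = (s - 2)^2 + 6^2.
Split the numerator to match: -s + 20 = -1·(s - 2) + 3·6.
Invert each term: -1·(s - 2)/((s - 2)^2 + 36) ↔ -e^(2t)cos(6t); 3·6/((s - 2)^2 + 36) ↔ 3e^(2t)sin(6t).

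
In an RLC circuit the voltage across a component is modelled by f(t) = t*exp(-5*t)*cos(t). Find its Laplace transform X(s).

X(s) = (s + 4)*(s + 6)/(s^2 + 10*s + 26)^2

L{cos(t)} = s/(s^2 + 1).
Multiplying by e^(-5t) shifts s → s + 5, so L{exp(-5*t)*cos(t)} = (s + 5)/((s + 5)^2 + 1).
Then apply L{t·g(t)} = -d/ds[G(s)] with G(s) = (s + 5)/((s + 5)^2 + 1):
differentiating 1 time and applying the sign gives (s + 4)*(s + 6)/(s^2 + 10*s + 26)^2.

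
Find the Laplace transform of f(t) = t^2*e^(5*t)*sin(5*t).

10*(3*s^2 - 30*s + 50)/(s^2 - 10*s + 50)^3

L{sin(5t)} = 5/(s^2 + 25).
Multiplying by e^(5t) shifts s → s - 5, so L{e^(5*t)*sin(5*t)} = 5/((s - 5)^2 + 25).
Then apply L{t^2·g(t)} = (-1)^2 d^2/ds^2[G(s)] with G(s) = 5/((s - 5)^2 + 25):
differentiating 2 times and applying the sign gives 10*(3*s^2 - 30*s + 50)/(s^2 - 10*s + 50)^3.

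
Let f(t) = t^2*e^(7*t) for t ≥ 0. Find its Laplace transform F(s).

L{e^(7t)} = 1/(s - 7).
Then apply L{t^2·g(t)} = (-1)^2 d^2/ds^2[G(s)] with G(s) = 1/(s - 7):
differentiating 2 times and applying the sign gives 2/(s - 7)^3.

F(s) = 2/(s - 7)^3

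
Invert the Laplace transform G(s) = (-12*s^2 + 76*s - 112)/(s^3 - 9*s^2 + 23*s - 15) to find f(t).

f(t) = -4*exp(5*t) - 2*exp(3*t) - 6*exp(t)

Factor the denominator: s^3 - 9*s^2 + 23*s - 15 = (s - 5)*(s - 3)*(s - 1).
Partial fraction decomposition gives [-2/(s - 3)] + [-6/(s - 1)] + [-4/(s - 5)].
Invert each term: -2/(s - 3) ↔ -2e^(3t); -6/(s - 1) ↔ -6e^(t); -4/(s - 5) ↔ -4e^(5t).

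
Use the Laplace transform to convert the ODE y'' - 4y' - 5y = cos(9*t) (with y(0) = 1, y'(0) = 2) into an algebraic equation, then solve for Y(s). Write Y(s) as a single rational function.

Take the Laplace transform of both sides.
Using L{y''} = s^2 Y - s·y(0) - y'(0) and L{y'} = sY - y(0), with y(0) = 1, y'(0) = 2, the left side becomes (s^2 - 4*s - 5)Y - (s - 2).
The right side is L{cos(9*t)} = s/(s^2 + 81).
So (s^2 - 4*s - 5)Y = s/(s^2 + 81) + (s - 2).
Divide through and combine into a single rational function.

Y(s) = (s^3 - 2*s^2 + 82*s - 162)/(s^4 - 4*s^3 + 76*s^2 - 324*s - 405)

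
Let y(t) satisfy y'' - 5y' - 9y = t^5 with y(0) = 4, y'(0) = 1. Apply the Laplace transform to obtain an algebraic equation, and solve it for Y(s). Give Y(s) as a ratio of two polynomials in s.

Apply the Laplace transform to the equation.
Using L{y''} = s^2 Y - s·y(0) - y'(0) and L{y'} = sY - y(0), with y(0) = 4, y'(0) = 1, the left side becomes (s^2 - 5*s - 9)Y - (4*s - 19).
The right side is L{t^5} = 120/s^6.
So (s^2 - 5*s - 9)Y = 120/s^6 + (4*s - 19).
Solve for Y(s) and write it as one ratio of polynomials.

Y(s) = (4*s^7 - 19*s^6 + 120)/(s^8 - 5*s^7 - 9*s^6)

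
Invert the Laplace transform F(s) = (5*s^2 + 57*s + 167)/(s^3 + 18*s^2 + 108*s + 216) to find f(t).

f(t) = 5*t^2*exp(-6*t)/2 - 3*t*exp(-6*t) + 5*exp(-6*t)

Factor the denominator: s^3 + 18*s^2 + 108*s + 216 = (s + 6)^3.
Partial fraction decomposition gives [5/(s + 6)] + [-3/(s + 6)^2] + [5/(s + 6)^3].
Invert each term: 5/(s + 6) ↔ 5e^(-6t); -3/(s + 6)^2 ↔ -3t·e^(-6t); 5/(s + 6)^3 ↔ (5/2)t^2·e^(-6t).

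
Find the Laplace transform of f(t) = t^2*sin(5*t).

10*(3*s^2 - 25)/(s^2 + 25)^3

L{sin(5t)} = 5/(s^2 + 25).
Then apply L{t^2·g(t)} = (-1)^2 d^2/ds^2[G(s)] with G(s) = 5/(s^2 + 25):
differentiating 2 times and applying the sign gives 10*(3*s^2 - 25)/(s^2 + 25)^3.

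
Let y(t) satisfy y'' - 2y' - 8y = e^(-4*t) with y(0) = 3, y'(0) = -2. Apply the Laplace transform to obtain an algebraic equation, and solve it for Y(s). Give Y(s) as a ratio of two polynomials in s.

Laplace-transform each side.
The derivative rules (L{y''} = s^2 Y - s·y(0) - y'(0) and L{y'} = sY - y(0), with y(0) = 3, y'(0) = -2) turn the left side into (s^2 - 2*s - 8)Y - (3*s - 8).
The right side is L{e^(-4*t)} = 1/(s + 4).
So (s^2 - 2*s - 8)Y = 1/(s + 4) + (3*s - 8).
Divide through and combine into a single rational function.

Y(s) = (3*s^2 + 4*s - 31)/(s^3 + 2*s^2 - 16*s - 32)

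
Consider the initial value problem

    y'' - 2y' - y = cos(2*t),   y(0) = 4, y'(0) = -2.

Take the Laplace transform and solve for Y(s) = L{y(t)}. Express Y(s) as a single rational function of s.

Y(s) = (4*s^3 - 10*s^2 + 17*s - 40)/(s^4 - 2*s^3 + 3*s^2 - 8*s - 4)

Laplace-transform each side.
The derivative rules (L{y''} = s^2 Y - s·y(0) - y'(0) and L{y'} = sY - y(0), with y(0) = 4, y'(0) = -2) turn the left side into (s^2 - 2*s - 1)Y - (4*s - 10).
The right side is L{cos(2*t)} = s/(s^2 + 4).
So (s^2 - 2*s - 1)Y = s/(s^2 + 4) + (4*s - 10).
Divide through and combine into a single rational function.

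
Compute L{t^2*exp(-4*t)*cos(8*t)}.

2*(s + 4)*(s^2 + 8*s - 176)/(s^2 + 8*s + 80)^3

L{cos(8t)} = s/(s^2 + 64).
Multiplying by e^(-4t) shifts s → s + 4, so L{exp(-4*t)*cos(8*t)} = (s + 4)/((s + 4)^2 + 64).
Then apply L{t^2·g(t)} = (-1)^2 d^2/ds^2[G(s)] with G(s) = (s + 4)/((s + 4)^2 + 64):
differentiating 2 times and applying the sign gives 2*(s + 4)*(s^2 + 8*s - 176)/(s^2 + 8*s + 80)^3.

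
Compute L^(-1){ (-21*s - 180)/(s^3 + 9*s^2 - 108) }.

Factor the denominator: s^3 + 9*s^2 - 108 = (s - 3)*(s + 6)^2.
Partial fraction decomposition gives [3/(s + 6)] + [6/(s + 6)^2] + [-3/(s - 3)].
Invert each term: 3/(s + 6) ↔ 3e^(-6t); 6/(s + 6)^2 ↔ 6t·e^(-6t); -3/(s - 3) ↔ -3e^(3t).

6*t*exp(-6*t) - 3*exp(3*t) + 3*exp(-6*t)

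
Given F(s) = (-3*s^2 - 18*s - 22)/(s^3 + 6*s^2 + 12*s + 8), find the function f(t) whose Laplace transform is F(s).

Factor the denominator: s^3 + 6*s^2 + 12*s + 8 = (s + 2)^3.
Partial fraction decomposition gives [-3/(s + 2)] + [-6/(s + 2)^2] + [2/(s + 2)^3].
Invert each term: -3/(s + 2) ↔ -3e^(-2t); -6/(s + 2)^2 ↔ -6t·e^(-2t); 2/(s + 2)^3 ↔ (1)t^2·e^(-2t).

f(t) = t^2*exp(-2*t) - 6*t*exp(-2*t) - 3*exp(-2*t)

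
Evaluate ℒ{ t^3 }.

6/s^4

L{t^3} = 3!/s^4 = 6/s^4.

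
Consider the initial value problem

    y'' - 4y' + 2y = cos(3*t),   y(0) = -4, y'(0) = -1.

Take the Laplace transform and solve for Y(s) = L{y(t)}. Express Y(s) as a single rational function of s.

Y(s) = (-4*s^3 + 15*s^2 - 35*s + 135)/(s^4 - 4*s^3 + 11*s^2 - 36*s + 18)

Take the Laplace transform of both sides.
Using L{y''} = s^2 Y - s·y(0) - y'(0) and L{y'} = sY - y(0), with y(0) = -4, y'(0) = -1, the left side becomes (s^2 - 4*s + 2)Y - (-4*s + 15).
The right side is L{cos(3*t)} = s/(s^2 + 9).
So (s^2 - 4*s + 2)Y = s/(s^2 + 9) + (-4*s + 15).
Solve for Y(s) and write it as one ratio of polynomials.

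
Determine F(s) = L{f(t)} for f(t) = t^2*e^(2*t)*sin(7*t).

F(s) = 14*(3*s^2 - 12*s - 37)/(s^2 - 4*s + 53)^3

L{sin(7t)} = 7/(s^2 + 49).
Multiplying by e^(2t) shifts s → s - 2, so L{e^(2*t)*sin(7*t)} = 7/((s - 2)^2 + 49).
Then apply L{t^2·g(t)} = (-1)^2 d^2/ds^2[G(s)] with G(s) = 7/((s - 2)^2 + 49):
differentiating 2 times and applying the sign gives 14*(3*s^2 - 12*s - 37)/(s^2 - 4*s + 53)^3.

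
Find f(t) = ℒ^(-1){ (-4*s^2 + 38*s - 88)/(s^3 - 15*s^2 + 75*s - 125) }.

Factor the denominator: s^3 - 15*s^2 + 75*s - 125 = (s - 5)^3.
Partial fraction decomposition gives [-4/(s - 5)] + [-2/(s - 5)^2] + [2/(s - 5)^3].
Invert each term: -4/(s - 5) ↔ -4e^(5t); -2/(s - 5)^2 ↔ -2t·e^(5t); 2/(s - 5)^3 ↔ (1)t^2·e^(5t).

f(t) = t^2*exp(5*t) - 2*t*exp(5*t) - 4*exp(5*t)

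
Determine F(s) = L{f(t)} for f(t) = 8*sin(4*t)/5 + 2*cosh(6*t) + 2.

F(s) = 2*s/(s^2 - 36) + 32/(5*(s^2 + 16)) + 2/s

By linearity of the Laplace transform, transform each term separately.
L{2} = 2/s; (8/5)·[L{sin(4t)} = 4/(s^2 + 16)]; (2)·[L{cosh(6t)} = s/(s^2 - 36)].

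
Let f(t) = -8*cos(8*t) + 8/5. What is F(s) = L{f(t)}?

The transform is linear, so treat each term independently.
L{8/5} = (8/5)/s; (-8)·[L{cos(8t)} = s/(s^2 + 64)].

F(s) = -8*s/(s^2 + 64) + 8/(5*s)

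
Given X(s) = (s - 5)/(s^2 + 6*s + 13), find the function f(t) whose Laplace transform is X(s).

Complete the square in the denominator: s^2 + 6*s + 13 = (s + 3)^2 + 2^2.
Split the numerator to match: s - 5 = 1·(s + 3) - 4·2.
Invert each term: 1·(s + 3)/((s + 3)^2 + 4) ↔ e^(-3t)cos(2t); -4·2/((s + 3)^2 + 4) ↔ -4e^(-3t)sin(2t).

f(t) = -4*exp(-3*t)*sin(2*t) + exp(-3*t)*cos(2*t)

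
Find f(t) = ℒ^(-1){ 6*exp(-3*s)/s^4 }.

The factor e^(-3s) signals a time shift by c = 3 (second shifting theorem).
L{t^3} = 3!/s^4 = 6/s^4, so L^-1{6/s^4} = t^3.
Hence the inverse is u(t - 3) times that function evaluated at t - 3.

f(t) = Heaviside(t - 3)*((t - 3)^3)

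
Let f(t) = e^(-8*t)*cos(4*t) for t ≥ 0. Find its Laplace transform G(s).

G(s) = (s + 8)/((s + 8)^2 + 16)

L{cos(4t)} = s/(s^2 + 16).
By the first shifting theorem, multiplying by e^(-8t) replaces s with s + 8.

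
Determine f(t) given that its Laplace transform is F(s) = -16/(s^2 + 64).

Since L{sin(8t)} = 8/(s^2 + 64), the inverse is sin(8*t), scaled by -2.

f(t) = -2*sin(8*t)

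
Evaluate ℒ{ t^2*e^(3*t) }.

2/(s - 3)^3

L{e^(3t)} = 1/(s - 3).
Then apply L{t^2·g(t)} = (-1)^2 d^2/ds^2[G(s)] with G(s) = 1/(s - 3):
differentiating 2 times and applying the sign gives 2/(s - 3)^3.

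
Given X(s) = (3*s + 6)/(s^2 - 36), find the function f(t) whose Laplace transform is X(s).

f(t) = 2*exp(6*t) + exp(-6*t)

Factor the denominator: s^2 - 36 = (s - 6)*(s + 6).
Partial fraction decomposition gives [1/(s + 6)] + [2/(s - 6)].
Invert each term: 1/(s + 6) ↔ e^(-6t); 2/(s - 6) ↔ 2e^(6t).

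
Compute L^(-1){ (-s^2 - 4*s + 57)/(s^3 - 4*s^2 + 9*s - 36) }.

exp(4*t) - 4*sin(3*t) - 2*cos(3*t)

Factor the denominator: s^3 - 4*s^2 + 9*s - 36 = (s - 4)*(s^2 + 9).
Partial fraction decomposition gives [1/(s - 4)] + [-2*s/(s^2 + 9)] + [-12/(s^2 + 9)].
Invert each term: 1/(s - 4) ↔ e^(4t); -2·s/(s^2 + 9) ↔ -2cos(3t); -4·3/(s^2 + 9) ↔ -4sin(3t).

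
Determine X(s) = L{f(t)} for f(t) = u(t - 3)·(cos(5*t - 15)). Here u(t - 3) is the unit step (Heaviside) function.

X(s) = s*exp(-3*s)/(s^2 + 25)

By the second shifting theorem, L{u(t - c)·g(t - c)} = e^(-cs)·G(s) with c = 3 and G(s) = L{g(t)}.
L{cos(5t)} = s/(s^2 + 25).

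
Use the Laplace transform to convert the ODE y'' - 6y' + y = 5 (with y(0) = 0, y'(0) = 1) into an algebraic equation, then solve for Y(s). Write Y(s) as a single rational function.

Laplace-transform each side.
With L{y''} = s^2 Y - s·y(0) - y'(0) and L{y'} = sY - y(0), with y(0) = 0, y'(0) = 1: the LHS transforms to (s^2 - 6*s + 1)Y - (1).
The right side is L{5} = 5/s.
So (s^2 - 6*s + 1)Y = 5/s + (1).
Divide through and combine into a single rational function.

Y(s) = (s + 5)/(s^3 - 6*s^2 + s)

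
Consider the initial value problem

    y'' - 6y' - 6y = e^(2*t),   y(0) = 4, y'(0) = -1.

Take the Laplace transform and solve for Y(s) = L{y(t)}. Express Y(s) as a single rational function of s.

Laplace-transform each side.
Using L{y''} = s^2 Y - s·y(0) - y'(0) and L{y'} = sY - y(0), with y(0) = 4, y'(0) = -1, the left side becomes (s^2 - 6*s - 6)Y - (4*s - 25).
The right side is L{e^(2*t)} = 1/(s - 2).
So (s^2 - 6*s - 6)Y = 1/(s - 2) + (4*s - 25).
Isolate Y and clear denominators.

Y(s) = (4*s^2 - 33*s + 51)/(s^3 - 8*s^2 + 6*s + 12)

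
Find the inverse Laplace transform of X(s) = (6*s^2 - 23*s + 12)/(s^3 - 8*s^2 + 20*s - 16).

5*t*exp(2*t) + 4*exp(4*t) + 2*exp(2*t)

Factor the denominator: s^3 - 8*s^2 + 20*s - 16 = (s - 4)*(s - 2)^2.
Partial fraction decomposition gives [2/(s - 2)] + [5/(s - 2)^2] + [4/(s - 4)].
Invert each term: 2/(s - 2) ↔ 2e^(2t); 5/(s - 2)^2 ↔ 5t·e^(2t); 4/(s - 4) ↔ 4e^(4t).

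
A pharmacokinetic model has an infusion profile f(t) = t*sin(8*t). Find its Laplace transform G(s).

L{sin(8t)} = 8/(s^2 + 64).
Then apply L{t·g(t)} = -d/ds[H(s)] with H(s) = 8/(s^2 + 64):
differentiating 1 time and applying the sign gives 16*s/(s^2 + 64)^2.

G(s) = 16*s/(s^2 + 64)^2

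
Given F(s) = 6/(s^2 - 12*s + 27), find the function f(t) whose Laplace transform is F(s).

f(t) = 2*exp(6*t)*sinh(3*t)

Rewrite the denominator: s^2 - 12*s + 27 = (s - 6)^2 - 9.
The form in (s - 6) signals a first-shifting-theorem factor e^(6t).
Since L{sinh(3t)} = 3/(s^2 - 9), the inverse is exp(6*t)*sinh(3*t), scaled by 2.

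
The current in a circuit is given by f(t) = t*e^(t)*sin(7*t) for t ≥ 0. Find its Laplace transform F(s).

L{sin(7t)} = 7/(s^2 + 49).
Multiplying by e^(t) shifts s → s - 1, so L{e^(t)*sin(7*t)} = 7/((s - 1)^2 + 49).
Then apply L{t·g(t)} = -d/ds[G(s)] with G(s) = 7/((s - 1)^2 + 49):
differentiating 1 time and applying the sign gives 14*(s - 1)/(s^2 - 2*s + 50)^2.

F(s) = 14*(s - 1)/(s^2 - 2*s + 50)^2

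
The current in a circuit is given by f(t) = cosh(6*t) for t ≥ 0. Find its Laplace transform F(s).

F(s) = s/(s^2 - 36)

L{cosh(6t)} = s/(s^2 - 36).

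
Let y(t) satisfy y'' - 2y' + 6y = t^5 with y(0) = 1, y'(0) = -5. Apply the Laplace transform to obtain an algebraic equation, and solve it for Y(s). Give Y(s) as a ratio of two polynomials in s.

Apply the Laplace transform to the equation.
Using L{y''} = s^2 Y - s·y(0) - y'(0) and L{y'} = sY - y(0), with y(0) = 1, y'(0) = -5, the left side becomes (s^2 - 2*s + 6)Y - (s - 7).
The right side is L{t^5} = 120/s^6.
So (s^2 - 2*s + 6)Y = 120/s^6 + (s - 7).
Solve for Y(s) and write it as one ratio of polynomials.

Y(s) = (s^7 - 7*s^6 + 120)/(s^8 - 2*s^7 + 6*s^6)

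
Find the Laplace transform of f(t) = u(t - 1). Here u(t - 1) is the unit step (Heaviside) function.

exp(-s)/s

By the second shifting theorem, L{u(t - c)·g(t - c)} = e^(-cs)·G(s) with c = 1 and G(s) = L{g(t)}.
L{1} = 1/s.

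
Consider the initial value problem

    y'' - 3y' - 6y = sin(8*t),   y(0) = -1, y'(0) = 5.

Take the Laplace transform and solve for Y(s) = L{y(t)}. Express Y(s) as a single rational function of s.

Y(s) = (-s^3 + 8*s^2 - 64*s + 520)/(s^4 - 3*s^3 + 58*s^2 - 192*s - 384)

Take the Laplace transform of both sides.
With L{y''} = s^2 Y - s·y(0) - y'(0) and L{y'} = sY - y(0), with y(0) = -1, y'(0) = 5: the LHS transforms to (s^2 - 3*s - 6)Y - (-s + 8).
The right side is L{sin(8*t)} = 8/(s^2 + 64).
So (s^2 - 3*s - 6)Y = 8/(s^2 + 64) + (-s + 8).
Divide through and combine into a single rational function.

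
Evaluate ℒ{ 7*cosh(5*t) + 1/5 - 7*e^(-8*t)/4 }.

Apply the Laplace transform termwise.
(-7/4)·[L{e^(-8t)} = 1/(s + 8)]; (7)·[L{cosh(5t)} = s/(s^2 - 25)]; L{1/5} = (1/5)/s.

7*s/(s^2 - 25) - 7/(4*(s + 8)) + 1/(5*s)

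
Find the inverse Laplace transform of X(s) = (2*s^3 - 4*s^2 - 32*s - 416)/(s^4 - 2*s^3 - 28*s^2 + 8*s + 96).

-exp(6*t) + 5*exp(2*t) - 6*exp(-2*t) + 4*exp(-4*t)

Factor the denominator: s^4 - 2*s^3 - 28*s^2 + 8*s + 96 = (s - 6)*(s - 2)*(s + 2)*(s + 4).
Partial fraction decomposition gives [-6/(s + 2)] + [4/(s + 4)] + [-1/(s - 6)] + [5/(s - 2)].
Invert each term: -6/(s + 2) ↔ -6e^(-2t); 4/(s + 4) ↔ 4e^(-4t); -1/(s - 6) ↔ -e^(6t); 5/(s - 2) ↔ 5e^(2t).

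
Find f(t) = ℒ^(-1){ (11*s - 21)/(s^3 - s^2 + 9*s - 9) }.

f(t) = -exp(t) + 4*sin(3*t) + cos(3*t)

Factor the denominator: s^3 - s^2 + 9*s - 9 = (s - 1)*(s^2 + 9).
Partial fraction decomposition gives [-1/(s - 1)] + [s/(s^2 + 9)] + [12/(s^2 + 9)].
Invert each term: -1/(s - 1) ↔ -e^(t); 1·s/(s^2 + 9) ↔ cos(3t); 4·3/(s^2 + 9) ↔ 4sin(3t).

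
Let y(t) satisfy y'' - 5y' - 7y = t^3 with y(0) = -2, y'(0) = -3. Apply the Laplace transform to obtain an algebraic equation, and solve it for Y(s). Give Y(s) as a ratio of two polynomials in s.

Take the Laplace transform of both sides.
With L{y''} = s^2 Y - s·y(0) - y'(0) and L{y'} = sY - y(0), with y(0) = -2, y'(0) = -3: the LHS transforms to (s^2 - 5*s - 7)Y - (-2*s + 7).
The right side is L{t^3} = 6/s^4.
So (s^2 - 5*s - 7)Y = 6/s^4 + (-2*s + 7).
Divide through and combine into a single rational function.

Y(s) = (-2*s^5 + 7*s^4 + 6)/(s^6 - 5*s^5 - 7*s^4)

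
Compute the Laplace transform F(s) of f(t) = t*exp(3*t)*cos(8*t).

F(s) = (s - 11)*(s + 5)/(s^2 - 6*s + 73)^2

L{cos(8t)} = s/(s^2 + 64).
Multiplying by e^(3t) shifts s → s - 3, so L{exp(3*t)*cos(8*t)} = (s - 3)/((s - 3)^2 + 64).
Then apply L{t·g(t)} = -d/ds[G(s)] with G(s) = (s - 3)/((s - 3)^2 + 64):
differentiating 1 time and applying the sign gives (s - 11)*(s + 5)/(s^2 - 6*s + 73)^2.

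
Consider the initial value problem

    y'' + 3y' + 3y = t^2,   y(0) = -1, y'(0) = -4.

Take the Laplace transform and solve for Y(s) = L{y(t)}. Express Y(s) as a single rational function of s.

Laplace-transform each side.
With L{y''} = s^2 Y - s·y(0) - y'(0) and L{y'} = sY - y(0), with y(0) = -1, y'(0) = -4: the LHS transforms to (s^2 + 3*s + 3)Y - (-s - 7).
The right side is L{t^2} = 2/s^3.
So (s^2 + 3*s + 3)Y = 2/s^3 + (-s - 7).
Divide through and combine into a single rational function.

Y(s) = (-s^4 - 7*s^3 + 2)/(s^5 + 3*s^4 + 3*s^3)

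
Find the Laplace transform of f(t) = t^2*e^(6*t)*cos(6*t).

L{cos(6t)} = s/(s^2 + 36).
Multiplying by e^(6t) shifts s → s - 6, so L{e^(6*t)*cos(6*t)} = (s - 6)/((s - 6)^2 + 36).
Then apply L{t^2·g(t)} = (-1)^2 d^2/ds^2[G(s)] with G(s) = (s - 6)/((s - 6)^2 + 36):
differentiating 2 times and applying the sign gives 2*(s - 6)*(s^2 - 12*s - 72)/(s^2 - 12*s + 72)^3.

2*(s - 6)*(s^2 - 12*s - 72)/(s^2 - 12*s + 72)^3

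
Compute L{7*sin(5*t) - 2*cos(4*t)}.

The transform is linear, so treat each term independently.
(-2)·[L{cos(4t)} = s/(s^2 + 16)]; (7)·[L{sin(5t)} = 5/(s^2 + 25)].

-2*s/(s^2 + 16) + 35/(s^2 + 25)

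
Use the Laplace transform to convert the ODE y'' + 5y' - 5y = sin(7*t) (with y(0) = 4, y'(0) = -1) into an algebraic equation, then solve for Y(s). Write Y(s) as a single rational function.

Transform both sides with L{·}.
The derivative rules (L{y''} = s^2 Y - s·y(0) - y'(0) and L{y'} = sY - y(0), with y(0) = 4, y'(0) = -1) turn the left side into (s^2 + 5*s - 5)Y - (4*s + 19).
The right side is L{sin(7*t)} = 7/(s^2 + 49).
So (s^2 + 5*s - 5)Y = 7/(s^2 + 49) + (4*s + 19).
Solve for Y(s) and write it as one ratio of polynomials.

Y(s) = (4*s^3 + 19*s^2 + 196*s + 938)/(s^4 + 5*s^3 + 44*s^2 + 245*s - 245)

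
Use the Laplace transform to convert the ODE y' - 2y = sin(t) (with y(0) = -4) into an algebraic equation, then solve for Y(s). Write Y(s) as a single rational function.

Laplace-transform each side.
The derivative rules (L{y'} = sY - y(0) = sY - (-4)) turn the left side into (s - 2)Y - (-4).
The right side is L{sin(t)} = 1/(s^2 + 1).
So (s - 2)Y = 1/(s^2 + 1) + (-4).
Divide through and combine into a single rational function.

Y(s) = (-4*s^2 - 3)/(s^3 - 2*s^2 + s - 2)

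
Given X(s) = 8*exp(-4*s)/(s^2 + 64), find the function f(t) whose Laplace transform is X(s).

f(t) = Heaviside(t - 4)*(sin(8*t - 32))

The factor e^(-4s) signals a time shift by c = 4 (second shifting theorem).
L{sin(8t)} = 8/(s^2 + 64), so L^-1{8/(s^2 + 64)} = sin(8*t).
Hence the inverse is u(t - 4) times that function evaluated at t - 4.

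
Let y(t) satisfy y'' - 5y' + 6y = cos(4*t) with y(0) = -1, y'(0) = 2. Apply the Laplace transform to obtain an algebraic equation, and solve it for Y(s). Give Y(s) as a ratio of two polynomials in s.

Apply the Laplace transform to the equation.
Using L{y''} = s^2 Y - s·y(0) - y'(0) and L{y'} = sY - y(0), with y(0) = -1, y'(0) = 2, the left side becomes (s^2 - 5*s + 6)Y - (-s + 7).
The right side is L{cos(4*t)} = s/(s^2 + 16).
So (s^2 - 5*s + 6)Y = s/(s^2 + 16) + (-s + 7).
Solve for Y(s) and write it as one ratio of polynomials.

Y(s) = (-s^3 + 7*s^2 - 15*s + 112)/(s^4 - 5*s^3 + 22*s^2 - 80*s + 96)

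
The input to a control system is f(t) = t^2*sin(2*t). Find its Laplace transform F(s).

L{sin(2t)} = 2/(s^2 + 4).
Then apply L{t^2·g(t)} = (-1)^2 d^2/ds^2[G(s)] with G(s) = 2/(s^2 + 4):
differentiating 2 times and applying the sign gives 4*(3*s^2 - 4)/(s^2 + 4)^3.

F(s) = 4*(3*s^2 - 4)/(s^2 + 4)^3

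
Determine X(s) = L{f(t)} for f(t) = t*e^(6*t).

L{e^(6t)} = 1/(s - 6).
Then apply L{t·g(t)} = -d/ds[G(s)] with G(s) = 1/(s - 6):
differentiating 1 time and applying the sign gives (s - 6)^(-2).

X(s) = (s - 6)^(-2)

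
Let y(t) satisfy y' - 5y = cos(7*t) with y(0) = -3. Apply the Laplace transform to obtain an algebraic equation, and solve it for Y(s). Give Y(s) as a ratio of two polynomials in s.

Y(s) = (-3*s^2 + s - 147)/(s^3 - 5*s^2 + 49*s - 245)

Apply the Laplace transform to the equation.
The derivative rules (L{y'} = sY - y(0) = sY - (-3)) turn the left side into (s - 5)Y - (-3).
The right side is L{cos(7*t)} = s/(s^2 + 49).
So (s - 5)Y = s/(s^2 + 49) + (-3).
Divide through and combine into a single rational function.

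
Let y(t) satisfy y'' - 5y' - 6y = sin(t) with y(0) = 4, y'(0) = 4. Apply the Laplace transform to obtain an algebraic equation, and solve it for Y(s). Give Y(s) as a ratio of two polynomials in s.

Y(s) = (4*s^3 - 16*s^2 + 4*s - 15)/(s^4 - 5*s^3 - 5*s^2 - 5*s - 6)

Apply the Laplace transform to the equation.
With L{y''} = s^2 Y - s·y(0) - y'(0) and L{y'} = sY - y(0), with y(0) = 4, y'(0) = 4: the LHS transforms to (s^2 - 5*s - 6)Y - (4*s - 16).
The right side is L{sin(t)} = 1/(s^2 + 1).
So (s^2 - 5*s - 6)Y = 1/(s^2 + 1) + (4*s - 16).
Isolate Y and clear denominators.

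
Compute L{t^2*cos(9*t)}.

L{cos(9t)} = s/(s^2 + 81).
Then apply L{t^2·g(t)} = (-1)^2 d^2/ds^2[G(s)] with G(s) = s/(s^2 + 81):
differentiating 2 times and applying the sign gives 2*s*(s^2 - 243)/(s^2 + 81)^3.

2*s*(s^2 - 243)/(s^2 + 81)^3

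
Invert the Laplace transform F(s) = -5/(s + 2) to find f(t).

f(t) = -5*exp(-2*t)

Since L{e^(-2t)} = 1/(s + 2), the inverse is e^(-2*t), scaled by -5.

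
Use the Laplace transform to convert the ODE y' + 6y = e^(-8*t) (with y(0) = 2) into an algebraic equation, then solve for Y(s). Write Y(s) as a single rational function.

Y(s) = (2*s + 17)/(s^2 + 14*s + 48)

Apply the Laplace transform to the equation.
The derivative rules (L{y'} = sY - y(0) = sY - 2) turn the left side into (s + 6)Y - (2).
The right side is L{e^(-8*t)} = 1/(s + 8).
So (s + 6)Y = 1/(s + 8) + (2).
Divide through and combine into a single rational function.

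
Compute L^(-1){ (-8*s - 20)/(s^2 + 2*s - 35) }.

Factor the denominator: s^2 + 2*s - 35 = (s - 5)*(s + 7).
Partial fraction decomposition gives [-3/(s + 7)] + [-5/(s - 5)].
Invert each term: -3/(s + 7) ↔ -3e^(-7t); -5/(s - 5) ↔ -5e^(5t).

-5*exp(5*t) - 3*exp(-7*t)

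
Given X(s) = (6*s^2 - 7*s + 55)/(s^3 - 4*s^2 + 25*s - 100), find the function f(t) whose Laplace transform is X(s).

Factor the denominator: s^3 - 4*s^2 + 25*s - 100 = (s - 4)*(s^2 + 25).
Partial fraction decomposition gives [3/(s - 4)] + [3*s/(s^2 + 25)] + [5/(s^2 + 25)].
Invert each term: 3/(s - 4) ↔ 3e^(4t); 3·s/(s^2 + 25) ↔ 3cos(5t); 1·5/(s^2 + 25) ↔ sin(5t).

f(t) = 3*exp(4*t) + sin(5*t) + 3*cos(5*t)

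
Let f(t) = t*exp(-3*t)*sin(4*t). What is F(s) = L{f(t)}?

L{sin(4t)} = 4/(s^2 + 16).
Multiplying by e^(-3t) shifts s → s + 3, so L{exp(-3*t)*sin(4*t)} = 4/((s + 3)^2 + 16).
Then apply L{t·g(t)} = -d/ds[G(s)] with G(s) = 4/((s + 3)^2 + 16):
differentiating 1 time and applying the sign gives 8*(s + 3)/(s^2 + 6*s + 25)^2.

F(s) = 8*(s + 3)/(s^2 + 6*s + 25)^2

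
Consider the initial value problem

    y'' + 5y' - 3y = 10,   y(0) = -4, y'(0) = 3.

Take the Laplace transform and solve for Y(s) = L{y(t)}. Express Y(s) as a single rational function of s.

Y(s) = (-4*s^2 - 17*s + 10)/(s^3 + 5*s^2 - 3*s)

Take the Laplace transform of both sides.
With L{y''} = s^2 Y - s·y(0) - y'(0) and L{y'} = sY - y(0), with y(0) = -4, y'(0) = 3: the LHS transforms to (s^2 + 5*s - 3)Y - (-4*s - 17).
The right side is L{10} = 10/s.
So (s^2 + 5*s - 3)Y = 10/s + (-4*s - 17).
Isolate Y and clear denominators.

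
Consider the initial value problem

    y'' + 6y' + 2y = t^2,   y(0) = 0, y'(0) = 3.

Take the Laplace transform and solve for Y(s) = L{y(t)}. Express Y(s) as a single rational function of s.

Y(s) = (3*s^3 + 2)/(s^5 + 6*s^4 + 2*s^3)

Take the Laplace transform of both sides.
Using L{y''} = s^2 Y - s·y(0) - y'(0) and L{y'} = sY - y(0), with y(0) = 0, y'(0) = 3, the left side becomes (s^2 + 6*s + 2)Y - (3).
The right side is L{t^2} = 2/s^3.
So (s^2 + 6*s + 2)Y = 2/s^3 + (3).
Solve for Y(s) and write it as one ratio of polynomials.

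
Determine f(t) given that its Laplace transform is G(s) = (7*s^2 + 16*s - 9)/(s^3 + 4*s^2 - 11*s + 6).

Factor the denominator: s^3 + 4*s^2 - 11*s + 6 = (s - 1)^2*(s + 6).
Partial fraction decomposition gives [4/(s - 1)] + [2/(s - 1)^2] + [3/(s + 6)].
Invert each term: 4/(s - 1) ↔ 4e^(t); 2/(s - 1)^2 ↔ 2t·e^(t); 3/(s + 6) ↔ 3e^(-6t).

f(t) = 2*t*exp(t) + 4*exp(t) + 3*exp(-6*t)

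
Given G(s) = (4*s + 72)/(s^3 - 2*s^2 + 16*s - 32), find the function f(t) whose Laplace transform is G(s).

f(t) = 4*exp(2*t) - sin(4*t) - 4*cos(4*t)

Factor the denominator: s^3 - 2*s^2 + 16*s - 32 = (s - 2)*(s^2 + 16).
Partial fraction decomposition gives [4/(s - 2)] + [-4*s/(s^2 + 16)] + [-4/(s^2 + 16)].
Invert each term: 4/(s - 2) ↔ 4e^(2t); -4·s/(s^2 + 16) ↔ -4cos(4t); -1·4/(s^2 + 16) ↔ -sin(4t).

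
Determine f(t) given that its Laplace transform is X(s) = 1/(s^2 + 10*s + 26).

Rewrite the denominator: s^2 + 10*s + 26 = (s + 5)^2 + 1.
The form in (s + 5) signals a first-shifting-theorem factor e^(-5t).
Since L{sin(t)} = 1/(s^2 + 1), the inverse is e^(-5*t)*sin(t).

f(t) = exp(-5*t)*sin(t)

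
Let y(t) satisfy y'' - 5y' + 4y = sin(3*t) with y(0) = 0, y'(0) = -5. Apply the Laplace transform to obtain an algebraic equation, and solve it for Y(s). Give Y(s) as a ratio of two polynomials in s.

Take the Laplace transform of both sides.
The derivative rules (L{y''} = s^2 Y - s·y(0) - y'(0) and L{y'} = sY - y(0), with y(0) = 0, y'(0) = -5) turn the left side into (s^2 - 5*s + 4)Y - (-5).
The right side is L{sin(3*t)} = 3/(s^2 + 9).
So (s^2 - 5*s + 4)Y = 3/(s^2 + 9) + (-5).
Divide through and combine into a single rational function.

Y(s) = (-5*s^2 - 42)/(s^4 - 5*s^3 + 13*s^2 - 45*s + 36)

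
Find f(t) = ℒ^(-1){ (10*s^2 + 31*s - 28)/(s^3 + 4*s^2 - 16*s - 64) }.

f(t) = -t*exp(-4*t) + 4*exp(4*t) + 6*exp(-4*t)

Factor the denominator: s^3 + 4*s^2 - 16*s - 64 = (s - 4)*(s + 4)^2.
Partial fraction decomposition gives [6/(s + 4)] + [-1/(s + 4)^2] + [4/(s - 4)].
Invert each term: 6/(s + 4) ↔ 6e^(-4t); -1/(s + 4)^2 ↔ -t·e^(-4t); 4/(s - 4) ↔ 4e^(4t).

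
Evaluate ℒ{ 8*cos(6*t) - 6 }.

8*s/(s^2 + 36) - 6/s

Apply the Laplace transform termwise.
L{-6} = -6/s; (8)·[L{cos(6t)} = s/(s^2 + 36)].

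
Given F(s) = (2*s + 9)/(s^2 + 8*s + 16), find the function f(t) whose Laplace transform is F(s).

f(t) = t*exp(-4*t) + 2*exp(-4*t)

Factor the denominator: s^2 + 8*s + 16 = (s + 4)^2.
Partial fraction decomposition gives [2/(s + 4)] + [(s + 4)^(-2)].
Invert each term: 2/(s + 4) ↔ 2e^(-4t); 1/(s + 4)^2 ↔ t·e^(-4t).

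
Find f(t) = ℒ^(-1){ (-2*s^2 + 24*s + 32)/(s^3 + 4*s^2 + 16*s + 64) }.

Factor the denominator: s^3 + 4*s^2 + 16*s + 64 = (s + 4)*(s^2 + 16).
Partial fraction decomposition gives [-3/(s + 4)] + [s/(s^2 + 16)] + [20/(s^2 + 16)].
Invert each term: -3/(s + 4) ↔ -3e^(-4t); 1·s/(s^2 + 16) ↔ cos(4t); 5·4/(s^2 + 16) ↔ 5sin(4t).

f(t) = 5*sin(4*t) + cos(4*t) - 3*exp(-4*t)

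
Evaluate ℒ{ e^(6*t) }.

L{e^(6t)} = 1/(s - 6).

1/(s - 6)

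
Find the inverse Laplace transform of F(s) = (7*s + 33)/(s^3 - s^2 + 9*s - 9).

Factor the denominator: s^3 - s^2 + 9*s - 9 = (s - 1)*(s^2 + 9).
Partial fraction decomposition gives [4/(s - 1)] + [-4*s/(s^2 + 9)] + [3/(s^2 + 9)].
Invert each term: 4/(s - 1) ↔ 4e^(t); -4·s/(s^2 + 9) ↔ -4cos(3t); 1·3/(s^2 + 9) ↔ sin(3t).

4*exp(t) + sin(3*t) - 4*cos(3*t)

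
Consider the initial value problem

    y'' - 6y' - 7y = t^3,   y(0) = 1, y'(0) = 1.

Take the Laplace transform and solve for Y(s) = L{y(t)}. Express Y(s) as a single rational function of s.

Y(s) = (s^4 - 6*s^3 + 6*s^2 - 6*s + 6)/(s^5 - 7*s^4)

Transform both sides with L{·}.
With L{y''} = s^2 Y - s·y(0) - y'(0) and L{y'} = sY - y(0), with y(0) = 1, y'(0) = 1: the LHS transforms to (s^2 - 6*s - 7)Y - (s - 5).
The right side is L{t^3} = 6/s^4.
So (s^2 - 6*s - 7)Y = 6/s^4 + (s - 5).
Divide through and combine into a single rational function.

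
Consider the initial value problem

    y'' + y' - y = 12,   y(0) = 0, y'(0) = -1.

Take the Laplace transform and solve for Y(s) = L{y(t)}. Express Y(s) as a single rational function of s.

Transform both sides with L{·}.
With L{y''} = s^2 Y - s·y(0) - y'(0) and L{y'} = sY - y(0), with y(0) = 0, y'(0) = -1: the LHS transforms to (s^2 + s - 1)Y - (-1).
The right side is L{12} = 12/s.
So (s^2 + s - 1)Y = 12/s + (-1).
Solve for Y(s) and write it as one ratio of polynomials.

Y(s) = (-s + 12)/(s^3 + s^2 - s)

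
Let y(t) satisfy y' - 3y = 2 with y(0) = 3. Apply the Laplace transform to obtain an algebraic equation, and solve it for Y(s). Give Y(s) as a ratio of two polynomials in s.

Y(s) = (3*s + 2)/(s^2 - 3*s)

Take the Laplace transform of both sides.
With L{y'} = sY - y(0) = sY - 3: the LHS transforms to (s - 3)Y - (3).
The right side is L{2} = 2/s.
So (s - 3)Y = 2/s + (3).
Divide through and combine into a single rational function.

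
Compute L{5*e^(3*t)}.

5/(s - 3)

L{5} = 5/s.
By the first shifting theorem, multiplying by e^(3t) replaces s with s - 3.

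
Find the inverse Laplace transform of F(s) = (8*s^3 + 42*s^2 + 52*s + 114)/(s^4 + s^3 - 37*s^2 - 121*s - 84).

Factor the denominator: s^4 + s^3 - 37*s^2 - 121*s - 84 = (s - 7)*(s + 1)*(s + 3)*(s + 4).
Partial fraction decomposition gives [-2/(s + 1)] + [6/(s - 7)] + [-2/(s + 4)] + [6/(s + 3)].
Invert each term: -2/(s + 1) ↔ -2e^(-t); 6/(s - 7) ↔ 6e^(7t); -2/(s + 4) ↔ -2e^(-4t); 6/(s + 3) ↔ 6e^(-3t).

6*exp(7*t) - 2*exp(-t) + 6*exp(-3*t) - 2*exp(-4*t)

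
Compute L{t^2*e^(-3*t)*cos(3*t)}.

L{cos(3t)} = s/(s^2 + 9).
Multiplying by e^(-3t) shifts s → s + 3, so L{e^(-3*t)*cos(3*t)} = (s + 3)/((s + 3)^2 + 9).
Then apply L{t^2·g(t)} = (-1)^2 d^2/ds^2[H(s)] with H(s) = (s + 3)/((s + 3)^2 + 9):
differentiating 2 times and applying the sign gives 2*(s + 3)*(s^2 + 6*s - 18)/(s^2 + 6*s + 18)^3.

2*(s + 3)*(s^2 + 6*s - 18)/(s^2 + 6*s + 18)^3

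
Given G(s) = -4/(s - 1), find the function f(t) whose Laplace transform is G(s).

f(t) = -4*exp(t)

Since L{e^(t)} = 1/(s - 1), the inverse is e^(t), scaled by -4.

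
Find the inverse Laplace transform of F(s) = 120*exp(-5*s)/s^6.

The factor e^(-5s) signals a time shift by c = 5 (second shifting theorem).
L{t^5} = 5!/s^6 = 120/s^6, so L^-1{120/s^6} = t^5.
Hence the inverse is u(t - 5) times that function evaluated at t - 5.

Heaviside(t - 5)*((t - 5)^5)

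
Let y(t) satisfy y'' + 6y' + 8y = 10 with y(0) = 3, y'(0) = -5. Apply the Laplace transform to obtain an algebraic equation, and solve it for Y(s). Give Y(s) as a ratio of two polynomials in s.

Y(s) = (3*s^2 + 13*s + 10)/(s^3 + 6*s^2 + 8*s)

Laplace-transform each side.
The derivative rules (L{y''} = s^2 Y - s·y(0) - y'(0) and L{y'} = sY - y(0), with y(0) = 3, y'(0) = -5) turn the left side into (s^2 + 6*s + 8)Y - (3*s + 13).
The right side is L{10} = 10/s.
So (s^2 + 6*s + 8)Y = 10/s + (3*s + 13).
Divide through and combine into a single rational function.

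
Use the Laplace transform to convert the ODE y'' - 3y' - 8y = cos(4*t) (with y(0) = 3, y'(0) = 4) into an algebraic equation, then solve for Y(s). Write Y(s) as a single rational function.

Apply the Laplace transform to the equation.
The derivative rules (L{y''} = s^2 Y - s·y(0) - y'(0) and L{y'} = sY - y(0), with y(0) = 3, y'(0) = 4) turn the left side into (s^2 - 3*s - 8)Y - (3*s - 5).
The right side is L{cos(4*t)} = s/(s^2 + 16).
So (s^2 - 3*s - 8)Y = s/(s^2 + 16) + (3*s - 5).
Isolate Y and clear denominators.

Y(s) = (3*s^3 - 5*s^2 + 49*s - 80)/(s^4 - 3*s^3 + 8*s^2 - 48*s - 128)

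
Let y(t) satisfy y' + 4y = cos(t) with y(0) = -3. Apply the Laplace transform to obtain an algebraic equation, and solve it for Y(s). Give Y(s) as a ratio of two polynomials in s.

Apply the Laplace transform to the equation.
The derivative rules (L{y'} = sY - y(0) = sY - (-3)) turn the left side into (s + 4)Y - (-3).
The right side is L{cos(t)} = s/(s^2 + 1).
So (s + 4)Y = s/(s^2 + 1) + (-3).
Solve for Y(s) and write it as one ratio of polynomials.

Y(s) = (-3*s^2 + s - 3)/(s^3 + 4*s^2 + s + 4)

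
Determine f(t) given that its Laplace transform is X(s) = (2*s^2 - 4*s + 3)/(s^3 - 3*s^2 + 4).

Factor the denominator: s^3 - 3*s^2 + 4 = (s - 2)^2*(s + 1).
Partial fraction decomposition gives [1/(s - 2)] + [(s - 2)^(-2)] + [1/(s + 1)].
Invert each term: 1/(s - 2) ↔ e^(2t); 1/(s - 2)^2 ↔ t·e^(2t); 1/(s + 1) ↔ e^(-t).

f(t) = t*exp(2*t) + exp(2*t) + exp(-t)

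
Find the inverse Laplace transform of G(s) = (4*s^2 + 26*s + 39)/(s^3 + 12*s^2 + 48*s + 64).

-t^2*exp(-4*t)/2 - 6*t*exp(-4*t) + 4*exp(-4*t)

Factor the denominator: s^3 + 12*s^2 + 48*s + 64 = (s + 4)^3.
Partial fraction decomposition gives [4/(s + 4)] + [-6/(s + 4)^2] + [-1/(s + 4)^3].
Invert each term: 4/(s + 4) ↔ 4e^(-4t); -6/(s + 4)^2 ↔ -6t·e^(-4t); -1/(s + 4)^3 ↔ (-1/2)t^2·e^(-4t).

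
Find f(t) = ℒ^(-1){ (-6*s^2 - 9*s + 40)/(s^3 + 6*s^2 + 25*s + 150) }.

Factor the denominator: s^3 + 6*s^2 + 25*s + 150 = (s + 6)*(s^2 + 25).
Partial fraction decomposition gives [-2/(s + 6)] + [-4*s/(s^2 + 25)] + [15/(s^2 + 25)].
Invert each term: -2/(s + 6) ↔ -2e^(-6t); -4·s/(s^2 + 25) ↔ -4cos(5t); 3·5/(s^2 + 25) ↔ 3sin(5t).

f(t) = 3*sin(5*t) - 4*cos(5*t) - 2*exp(-6*t)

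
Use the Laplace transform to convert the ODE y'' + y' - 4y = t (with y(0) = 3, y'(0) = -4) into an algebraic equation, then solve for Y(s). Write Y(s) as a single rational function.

Y(s) = (3*s^3 - s^2 + 1)/(s^4 + s^3 - 4*s^2)

Transform both sides with L{·}.
With L{y''} = s^2 Y - s·y(0) - y'(0) and L{y'} = sY - y(0), with y(0) = 3, y'(0) = -4: the LHS transforms to (s^2 + s - 4)Y - (3*s - 1).
The right side is L{t} = s^(-2).
So (s^2 + s - 4)Y = s^(-2) + (3*s - 1).
Isolate Y and clear denominators.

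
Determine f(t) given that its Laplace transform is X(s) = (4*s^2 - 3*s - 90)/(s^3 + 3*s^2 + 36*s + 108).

f(t) = -3*sin(6*t) + 5*cos(6*t) - exp(-3*t)

Factor the denominator: s^3 + 3*s^2 + 36*s + 108 = (s + 3)*(s^2 + 36).
Partial fraction decomposition gives [-1/(s + 3)] + [5*s/(s^2 + 36)] + [-18/(s^2 + 36)].
Invert each term: -1/(s + 3) ↔ -e^(-3t); 5·s/(s^2 + 36) ↔ 5cos(6t); -3·6/(s^2 + 36) ↔ -3sin(6t).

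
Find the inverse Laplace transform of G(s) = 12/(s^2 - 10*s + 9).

3*exp(5*t)*sinh(4*t)

Rewrite the denominator: s^2 - 10*s + 9 = (s - 5)^2 - 16.
The form in (s - 5) signals a first-shifting-theorem factor e^(5t).
Since L{sinh(4t)} = 4/(s^2 - 16), the inverse is exp(5*t)*sinh(4*t), scaled by 3.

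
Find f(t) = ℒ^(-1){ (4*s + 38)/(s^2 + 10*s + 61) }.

f(t) = 3*exp(-5*t)*sin(6*t) + 4*exp(-5*t)*cos(6*t)

Complete the square in the denominator: s^2 + 10*s + 61 = (s + 5)^2 + 6^2.
Split the numerator to match: 4*s + 38 = 4·(s + 5) + 3·6.
Invert each term: 4·(s + 5)/((s + 5)^2 + 36) ↔ 4e^(-5t)cos(6t); 3·6/((s + 5)^2 + 36) ↔ 3e^(-5t)sin(6t).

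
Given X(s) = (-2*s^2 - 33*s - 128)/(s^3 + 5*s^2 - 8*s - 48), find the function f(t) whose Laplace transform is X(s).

Factor the denominator: s^3 + 5*s^2 - 8*s - 48 = (s - 3)*(s + 4)^2.
Partial fraction decomposition gives [3/(s + 4)] + [4/(s + 4)^2] + [-5/(s - 3)].
Invert each term: 3/(s + 4) ↔ 3e^(-4t); 4/(s + 4)^2 ↔ 4t·e^(-4t); -5/(s - 3) ↔ -5e^(3t).

f(t) = 4*t*exp(-4*t) - 5*exp(3*t) + 3*exp(-4*t)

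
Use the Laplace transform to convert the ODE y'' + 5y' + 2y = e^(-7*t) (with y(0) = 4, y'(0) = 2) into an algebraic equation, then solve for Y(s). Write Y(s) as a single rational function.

Y(s) = (4*s^2 + 50*s + 155)/(s^3 + 12*s^2 + 37*s + 14)

Take the Laplace transform of both sides.
Using L{y''} = s^2 Y - s·y(0) - y'(0) and L{y'} = sY - y(0), with y(0) = 4, y'(0) = 2, the left side becomes (s^2 + 5*s + 2)Y - (4*s + 22).
The right side is L{e^(-7*t)} = 1/(s + 7).
So (s^2 + 5*s + 2)Y = 1/(s + 7) + (4*s + 22).
Isolate Y and clear denominators.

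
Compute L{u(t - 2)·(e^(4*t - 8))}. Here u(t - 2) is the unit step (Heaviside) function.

exp(-2*s)/(s - 4)

By the second shifting theorem, L{u(t - c)·g(t - c)} = e^(-cs)·G(s) with c = 2 and G(s) = L{g(t)}.
L{e^(4t)} = 1/(s - 4).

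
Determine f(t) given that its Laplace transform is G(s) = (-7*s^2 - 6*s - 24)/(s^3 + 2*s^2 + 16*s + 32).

Factor the denominator: s^3 + 2*s^2 + 16*s + 32 = (s + 2)*(s^2 + 16).
Partial fraction decomposition gives [-2/(s + 2)] + [-5*s/(s^2 + 16)] + [4/(s^2 + 16)].
Invert each term: -2/(s + 2) ↔ -2e^(-2t); -5·s/(s^2 + 16) ↔ -5cos(4t); 1·4/(s^2 + 16) ↔ sin(4t).

f(t) = sin(4*t) - 5*cos(4*t) - 2*exp(-2*t)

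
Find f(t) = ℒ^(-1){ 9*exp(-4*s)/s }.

The factor e^(-4s) signals a time shift by c = 4 (second shifting theorem).
L{9} = 9/s, so L^-1{9/s} = 9.
Hence the inverse is u(t - 4) times that function evaluated at t - 4.

f(t) = Heaviside(t - 4)*(9)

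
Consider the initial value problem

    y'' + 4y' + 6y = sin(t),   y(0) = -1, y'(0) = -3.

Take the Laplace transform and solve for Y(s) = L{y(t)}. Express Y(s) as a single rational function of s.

Y(s) = (-s^3 - 7*s^2 - s - 6)/(s^4 + 4*s^3 + 7*s^2 + 4*s + 6)

Apply the Laplace transform to the equation.
Using L{y''} = s^2 Y - s·y(0) - y'(0) and L{y'} = sY - y(0), with y(0) = -1, y'(0) = -3, the left side becomes (s^2 + 4*s + 6)Y - (-s - 7).
The right side is L{sin(t)} = 1/(s^2 + 1).
So (s^2 + 4*s + 6)Y = 1/(s^2 + 1) + (-s - 7).
Divide through and combine into a single rational function.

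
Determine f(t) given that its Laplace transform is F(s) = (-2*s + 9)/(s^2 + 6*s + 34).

f(t) = 3*exp(-3*t)*sin(5*t) - 2*exp(-3*t)*cos(5*t)

Complete the square in the denominator: s^2 + 6*s + 34 = (s + 3)^2 + 5^2.
Split the numerator to match: -2*s + 9 = -2·(s + 3) + 3·5.
Invert each term: -2·(s + 3)/((s + 3)^2 + 25) ↔ -2e^(-3t)cos(5t); 3·5/((s + 3)^2 + 25) ↔ 3e^(-3t)sin(5t).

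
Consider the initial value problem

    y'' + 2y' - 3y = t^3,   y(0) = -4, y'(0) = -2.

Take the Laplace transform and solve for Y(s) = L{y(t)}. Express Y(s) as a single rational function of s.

Take the Laplace transform of both sides.
Using L{y''} = s^2 Y - s·y(0) - y'(0) and L{y'} = sY - y(0), with y(0) = -4, y'(0) = -2, the left side becomes (s^2 + 2*s - 3)Y - (-4*s - 10).
The right side is L{t^3} = 6/s^4.
So (s^2 + 2*s - 3)Y = 6/s^4 + (-4*s - 10).
Solve for Y(s) and write it as one ratio of polynomials.

Y(s) = (-4*s^5 - 10*s^4 + 6)/(s^6 + 2*s^5 - 3*s^4)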